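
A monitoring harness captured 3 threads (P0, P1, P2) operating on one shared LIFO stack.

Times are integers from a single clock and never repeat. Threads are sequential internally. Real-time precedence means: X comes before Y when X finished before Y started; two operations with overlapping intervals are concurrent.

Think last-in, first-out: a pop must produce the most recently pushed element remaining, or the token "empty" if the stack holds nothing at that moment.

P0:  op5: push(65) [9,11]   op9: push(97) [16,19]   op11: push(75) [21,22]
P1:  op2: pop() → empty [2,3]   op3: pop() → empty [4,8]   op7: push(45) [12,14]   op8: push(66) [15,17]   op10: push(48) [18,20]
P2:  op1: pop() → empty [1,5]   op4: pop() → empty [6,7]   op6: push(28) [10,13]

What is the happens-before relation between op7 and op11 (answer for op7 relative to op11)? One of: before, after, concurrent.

op7 spans [12,14], op11 spans [21,22]
resp(op7)=14 < inv(op11)=21

before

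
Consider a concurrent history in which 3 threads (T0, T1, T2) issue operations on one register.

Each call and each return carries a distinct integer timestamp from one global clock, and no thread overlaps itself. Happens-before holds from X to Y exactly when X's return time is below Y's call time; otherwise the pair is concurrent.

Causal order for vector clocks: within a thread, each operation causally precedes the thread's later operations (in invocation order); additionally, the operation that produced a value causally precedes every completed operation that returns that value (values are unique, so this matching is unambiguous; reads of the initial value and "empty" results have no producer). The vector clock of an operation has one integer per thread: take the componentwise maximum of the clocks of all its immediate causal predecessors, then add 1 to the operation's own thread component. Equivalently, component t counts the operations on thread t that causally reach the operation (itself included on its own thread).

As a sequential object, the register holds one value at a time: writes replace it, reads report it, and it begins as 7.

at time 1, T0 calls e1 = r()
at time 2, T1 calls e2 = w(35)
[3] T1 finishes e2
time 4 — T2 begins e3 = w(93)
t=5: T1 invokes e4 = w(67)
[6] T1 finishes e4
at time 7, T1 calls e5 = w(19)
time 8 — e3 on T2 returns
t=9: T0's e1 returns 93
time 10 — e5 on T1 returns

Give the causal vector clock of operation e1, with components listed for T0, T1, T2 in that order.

(1, 0, 1)

root op e3, invoked 4: fresh clock plus T2's own tick → (0, 0, 1)
root op e2, invoked 2: fresh clock plus T1's own tick → (0, 1, 0)
e4 (invocation 5): componentwise max over VC(e2)=(0, 1, 0), +1 at T1, giving (0, 2, 0)
e1 (invocation 1): componentwise max over VC(e3)=(0, 0, 1), +1 at T0, giving (1, 0, 1)
e5 (invocation 7): componentwise max over VC(e4)=(0, 2, 0), +1 at T1, giving (0, 3, 0)
target: VC(e1) = (1, 0, 1)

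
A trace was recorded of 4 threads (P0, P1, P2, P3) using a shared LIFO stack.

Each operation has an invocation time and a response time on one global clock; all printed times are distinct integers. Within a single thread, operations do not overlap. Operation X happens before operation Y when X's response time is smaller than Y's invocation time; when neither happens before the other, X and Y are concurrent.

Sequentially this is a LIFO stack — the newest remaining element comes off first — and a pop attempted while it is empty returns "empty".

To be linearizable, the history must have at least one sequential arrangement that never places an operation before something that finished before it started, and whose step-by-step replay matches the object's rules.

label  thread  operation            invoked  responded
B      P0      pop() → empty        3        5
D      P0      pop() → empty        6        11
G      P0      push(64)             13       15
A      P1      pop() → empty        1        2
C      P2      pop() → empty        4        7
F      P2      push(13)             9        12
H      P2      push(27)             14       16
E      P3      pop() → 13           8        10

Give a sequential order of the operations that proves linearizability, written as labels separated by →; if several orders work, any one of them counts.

1. A pop() → empty, leaving stack <>
2. B pop() → empty, leaving stack <>
3. C pop() → empty, leaving stack <>
4. D pop() → empty, leaving stack <>
5. F push(13), leaving stack <13>
6. E pop() → 13, leaving stack <>
7. G push(64), leaving stack <64>
8. H push(27), leaving stack <64,27>

A → B → C → D → F → E → G → H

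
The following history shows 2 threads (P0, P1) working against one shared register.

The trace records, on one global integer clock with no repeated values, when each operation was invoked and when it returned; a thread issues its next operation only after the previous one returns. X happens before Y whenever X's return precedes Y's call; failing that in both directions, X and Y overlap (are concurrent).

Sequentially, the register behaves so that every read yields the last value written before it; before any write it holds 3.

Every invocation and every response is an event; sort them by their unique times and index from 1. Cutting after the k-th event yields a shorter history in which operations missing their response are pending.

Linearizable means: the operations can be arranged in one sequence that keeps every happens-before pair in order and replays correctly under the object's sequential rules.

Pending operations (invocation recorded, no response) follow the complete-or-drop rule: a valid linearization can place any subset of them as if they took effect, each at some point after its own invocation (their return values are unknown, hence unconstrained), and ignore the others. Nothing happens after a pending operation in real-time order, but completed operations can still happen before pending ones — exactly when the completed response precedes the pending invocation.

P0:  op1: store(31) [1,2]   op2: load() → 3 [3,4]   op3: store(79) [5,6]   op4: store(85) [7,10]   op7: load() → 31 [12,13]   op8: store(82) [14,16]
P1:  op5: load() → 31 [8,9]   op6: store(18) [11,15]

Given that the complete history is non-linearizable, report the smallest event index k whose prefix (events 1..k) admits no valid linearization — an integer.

one valid order for events 1..3 is op1:
1. op1 store(31), leaving value 31
event 4 — op2's response, time 4 — after it, nothing linearizes
one such order, op1, op2, breaks at step 2 where op2 load() → 3 is illegal

4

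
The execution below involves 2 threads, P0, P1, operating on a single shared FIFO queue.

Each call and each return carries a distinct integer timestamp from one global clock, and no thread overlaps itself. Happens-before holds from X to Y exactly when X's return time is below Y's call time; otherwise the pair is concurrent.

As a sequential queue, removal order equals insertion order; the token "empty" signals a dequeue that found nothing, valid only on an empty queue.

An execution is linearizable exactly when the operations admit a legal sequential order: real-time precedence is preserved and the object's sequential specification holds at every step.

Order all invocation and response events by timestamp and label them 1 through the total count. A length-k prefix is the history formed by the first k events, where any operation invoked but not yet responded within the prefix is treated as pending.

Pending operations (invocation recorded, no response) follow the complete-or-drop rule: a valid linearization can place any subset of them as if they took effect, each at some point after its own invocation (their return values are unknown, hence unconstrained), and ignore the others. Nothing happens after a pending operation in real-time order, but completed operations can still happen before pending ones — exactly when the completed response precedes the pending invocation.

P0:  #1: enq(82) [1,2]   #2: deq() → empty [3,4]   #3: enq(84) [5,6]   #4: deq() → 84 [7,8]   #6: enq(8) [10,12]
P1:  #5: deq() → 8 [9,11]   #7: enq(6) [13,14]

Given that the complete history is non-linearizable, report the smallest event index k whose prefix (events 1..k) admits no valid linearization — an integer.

events 1..3 are still linearizable — one witness is #1:
step 1: #1 enq(82) — queue <82>
once event 4 joins (#2's response, time 4), exhaustive search finds no witness
take #1, #2: step 2 already fails, because #2 deq() → empty cannot occur there

4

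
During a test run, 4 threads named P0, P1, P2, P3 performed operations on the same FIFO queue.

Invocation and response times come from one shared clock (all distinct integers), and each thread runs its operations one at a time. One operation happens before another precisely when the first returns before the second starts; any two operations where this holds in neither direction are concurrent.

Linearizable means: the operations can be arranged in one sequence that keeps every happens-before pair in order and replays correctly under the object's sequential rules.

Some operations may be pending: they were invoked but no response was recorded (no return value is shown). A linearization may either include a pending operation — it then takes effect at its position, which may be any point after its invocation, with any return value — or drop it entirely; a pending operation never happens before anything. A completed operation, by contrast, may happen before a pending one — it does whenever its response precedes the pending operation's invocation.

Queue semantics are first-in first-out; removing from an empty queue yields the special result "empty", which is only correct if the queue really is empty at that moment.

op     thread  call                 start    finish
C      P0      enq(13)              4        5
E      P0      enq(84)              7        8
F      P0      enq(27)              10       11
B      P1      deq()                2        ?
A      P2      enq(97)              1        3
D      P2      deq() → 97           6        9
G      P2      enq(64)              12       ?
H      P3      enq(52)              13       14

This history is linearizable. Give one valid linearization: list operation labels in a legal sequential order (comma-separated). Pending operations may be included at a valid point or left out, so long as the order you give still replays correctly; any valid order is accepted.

A, C, D, B, E, F, G, H

step 1: A enq(97) — queue <97>
step 2: C enq(13) — queue <97,13>
step 3: D deq() → 97 — queue <13>
step 4: B deq() (pending, included) — queue <>
step 5: E enq(84) — queue <84>
step 6: F enq(27) — queue <84,27>
step 7: G enq(64) (pending, included) — queue <84,27,64>
step 8: H enq(52) — queue <84,27,64,52>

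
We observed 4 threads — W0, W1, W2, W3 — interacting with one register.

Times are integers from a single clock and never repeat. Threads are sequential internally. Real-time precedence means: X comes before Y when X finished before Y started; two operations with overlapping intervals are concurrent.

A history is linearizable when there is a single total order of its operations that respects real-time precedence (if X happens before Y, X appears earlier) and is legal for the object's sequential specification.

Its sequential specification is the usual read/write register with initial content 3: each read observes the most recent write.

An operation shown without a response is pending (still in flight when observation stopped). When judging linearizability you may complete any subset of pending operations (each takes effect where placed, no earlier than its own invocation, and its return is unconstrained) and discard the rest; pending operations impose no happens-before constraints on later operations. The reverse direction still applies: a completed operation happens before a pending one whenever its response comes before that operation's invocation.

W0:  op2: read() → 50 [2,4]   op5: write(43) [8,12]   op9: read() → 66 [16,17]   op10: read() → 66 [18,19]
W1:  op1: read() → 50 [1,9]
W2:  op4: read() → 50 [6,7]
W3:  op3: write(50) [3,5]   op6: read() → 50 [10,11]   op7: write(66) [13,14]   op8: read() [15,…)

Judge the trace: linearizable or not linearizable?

a witness: op3, op1, op2, op4, op6, op5, op7, op8, op9, op10
step 1: op3 write(50) — value 50
step 2: op1 read() → 50 — value 50
step 3: op2 read() → 50 — value 50
step 4: op4 read() → 50 — value 50
step 5: op6 read() → 50 — value 50
step 6: op5 write(43) — value 43
step 7: op7 write(66) — value 66
step 8: op8 read() (pending, included) — value 66
step 9: op9 read() → 66 — value 66
step 10: op10 read() → 66 — value 66

linearizable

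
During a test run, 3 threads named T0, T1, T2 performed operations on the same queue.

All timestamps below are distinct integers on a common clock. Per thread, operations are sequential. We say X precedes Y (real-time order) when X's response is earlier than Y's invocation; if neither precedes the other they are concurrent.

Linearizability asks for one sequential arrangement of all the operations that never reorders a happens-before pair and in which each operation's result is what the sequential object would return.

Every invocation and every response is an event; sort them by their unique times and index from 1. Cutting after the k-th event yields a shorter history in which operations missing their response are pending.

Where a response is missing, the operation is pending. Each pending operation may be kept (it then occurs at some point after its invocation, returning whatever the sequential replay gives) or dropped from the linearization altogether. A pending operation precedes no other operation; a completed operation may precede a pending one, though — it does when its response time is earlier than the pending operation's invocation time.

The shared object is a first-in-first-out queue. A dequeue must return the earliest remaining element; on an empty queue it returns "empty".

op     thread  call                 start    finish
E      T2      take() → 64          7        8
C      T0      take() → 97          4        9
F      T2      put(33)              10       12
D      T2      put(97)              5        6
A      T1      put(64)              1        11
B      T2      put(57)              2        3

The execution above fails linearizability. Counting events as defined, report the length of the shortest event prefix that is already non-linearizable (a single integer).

9

events 1..8 are linearizable; a witness order is A, B, D, E:
step 1: A put(64) (pending, included) — queue <64>
step 2: B put(57) — queue <64,57>
step 3: D put(97) — queue <64,57,97>
step 4: E take() → 64 — queue <57,97>
once event 9 joins (C's response, time 9), exhaustive search finds no witness
no completion choice of the 1 pending operation (A) rescues it — every subset was tried
sample order B, C, D, E (pending dropped) stalls at step 2 — C take() → 97 has no legal effect
sample order B, D, C, E (pending dropped) stalls at step 3 — C take() → 97 has no legal effect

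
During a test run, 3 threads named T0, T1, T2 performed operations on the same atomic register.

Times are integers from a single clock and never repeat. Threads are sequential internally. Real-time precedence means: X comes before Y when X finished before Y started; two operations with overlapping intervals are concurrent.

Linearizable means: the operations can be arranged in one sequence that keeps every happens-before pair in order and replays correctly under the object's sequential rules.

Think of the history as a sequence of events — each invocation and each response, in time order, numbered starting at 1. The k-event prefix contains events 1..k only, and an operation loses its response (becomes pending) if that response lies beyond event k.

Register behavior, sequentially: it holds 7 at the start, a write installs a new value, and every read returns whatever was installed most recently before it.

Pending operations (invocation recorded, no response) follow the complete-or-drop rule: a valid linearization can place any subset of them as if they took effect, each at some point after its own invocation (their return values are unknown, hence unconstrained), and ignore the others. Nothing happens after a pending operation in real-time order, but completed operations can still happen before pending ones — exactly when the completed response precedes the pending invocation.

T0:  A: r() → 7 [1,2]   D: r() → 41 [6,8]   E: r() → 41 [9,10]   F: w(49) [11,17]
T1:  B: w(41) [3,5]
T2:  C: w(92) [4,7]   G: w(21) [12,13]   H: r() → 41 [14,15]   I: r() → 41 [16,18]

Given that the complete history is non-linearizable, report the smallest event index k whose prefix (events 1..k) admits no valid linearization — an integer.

15

one valid order for events 1..14 is A, C, B, D, E, F, G:
step 1: A r() → 7 — value 7
step 2: C w(92) — value 92
step 3: B w(41) — value 41
step 4: D r() → 41 — value 41
step 5: E r() → 41 — value 41
step 6: F w(49) (pending, included) — value 49
step 7: G w(21) — value 21
with event 15 included (H responding at time 15), all real-time-consistent orders fail
include/drop combinations of the 1 pending operation (F) were all tried; none helps
sample order A, B, C, D, E, G, H (pending dropped) stalls at step 4 — D r() → 41 has no legal effect
sample order A, B, D, C, E, G, H (pending dropped) stalls at step 5 — E r() → 41 has no legal effect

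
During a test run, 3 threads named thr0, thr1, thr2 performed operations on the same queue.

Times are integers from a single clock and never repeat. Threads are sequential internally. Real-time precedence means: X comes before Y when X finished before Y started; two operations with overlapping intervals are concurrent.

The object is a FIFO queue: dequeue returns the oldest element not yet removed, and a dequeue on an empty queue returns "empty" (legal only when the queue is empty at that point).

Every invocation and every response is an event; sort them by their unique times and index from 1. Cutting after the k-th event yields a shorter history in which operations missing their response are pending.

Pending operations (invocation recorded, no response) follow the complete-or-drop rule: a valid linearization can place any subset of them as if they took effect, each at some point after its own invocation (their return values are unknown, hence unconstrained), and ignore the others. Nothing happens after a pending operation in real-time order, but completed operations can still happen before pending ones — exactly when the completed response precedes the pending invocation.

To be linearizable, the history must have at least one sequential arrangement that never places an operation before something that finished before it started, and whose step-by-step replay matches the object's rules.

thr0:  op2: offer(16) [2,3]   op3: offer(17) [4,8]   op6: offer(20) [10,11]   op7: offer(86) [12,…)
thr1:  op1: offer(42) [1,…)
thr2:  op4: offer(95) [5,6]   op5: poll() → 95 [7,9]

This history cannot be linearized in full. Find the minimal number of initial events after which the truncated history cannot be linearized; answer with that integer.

9

a valid linearization of events 1..8 exists, for instance op1, op2, op3, op4:
1. op1 offer(42) (pending, included), leaving queue <42>
2. op2 offer(16), leaving queue <42,16>
3. op3 offer(17), leaving queue <42,16,17>
4. op4 offer(95), leaving queue <42,16,17,95>
at event 9 (op5's time-9 response) nothing linearizes any more
every completion of the 1 pending operation (op1) was checked; none linearizes
for example op2, op3, op4, op5 (pending dropped) fails at step 4: op5 poll() → 95 is not legal there
for example op2, op4, op3, op5 (pending dropped) fails at step 4: op5 poll() → 95 is not legal there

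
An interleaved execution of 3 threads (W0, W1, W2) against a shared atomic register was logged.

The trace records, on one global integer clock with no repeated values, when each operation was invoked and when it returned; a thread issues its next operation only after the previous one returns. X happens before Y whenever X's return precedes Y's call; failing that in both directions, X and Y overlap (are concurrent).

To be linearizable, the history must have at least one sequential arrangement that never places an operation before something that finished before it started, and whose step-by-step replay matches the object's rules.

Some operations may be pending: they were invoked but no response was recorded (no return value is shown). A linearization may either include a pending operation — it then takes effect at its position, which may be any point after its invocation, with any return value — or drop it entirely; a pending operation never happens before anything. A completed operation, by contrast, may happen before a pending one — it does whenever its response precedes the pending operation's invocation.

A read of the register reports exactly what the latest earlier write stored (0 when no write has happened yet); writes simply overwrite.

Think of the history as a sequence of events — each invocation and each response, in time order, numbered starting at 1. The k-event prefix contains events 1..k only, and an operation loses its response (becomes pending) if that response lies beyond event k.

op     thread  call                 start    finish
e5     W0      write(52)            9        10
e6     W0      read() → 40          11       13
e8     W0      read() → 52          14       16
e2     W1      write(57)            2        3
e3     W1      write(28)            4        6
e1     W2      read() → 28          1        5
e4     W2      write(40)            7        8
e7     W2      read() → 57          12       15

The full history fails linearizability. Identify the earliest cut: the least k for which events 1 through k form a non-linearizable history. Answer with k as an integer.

one valid order for events 1..12 is e2, e3, e1, e4, e5:
step 1: e2 write(57) — value 57
step 2: e3 write(28) — value 28
step 3: e1 read() → 28 — value 28
step 4: e4 write(40) — value 40
step 5: e5 write(52) — value 52
include event 13 — e6 responding at 13 — and every candidate order breaks
including or dropping the 1 pending operation (e7) in any combination fails
e.g. e1, e2, e3, e4, e5, e6 (pending dropped): illegal at step 1, since e1 read() → 28 cannot apply there
e.g. e2, e1, e3, e4, e5, e6 (pending dropped): illegal at step 2, since e1 read() → 28 cannot apply there

13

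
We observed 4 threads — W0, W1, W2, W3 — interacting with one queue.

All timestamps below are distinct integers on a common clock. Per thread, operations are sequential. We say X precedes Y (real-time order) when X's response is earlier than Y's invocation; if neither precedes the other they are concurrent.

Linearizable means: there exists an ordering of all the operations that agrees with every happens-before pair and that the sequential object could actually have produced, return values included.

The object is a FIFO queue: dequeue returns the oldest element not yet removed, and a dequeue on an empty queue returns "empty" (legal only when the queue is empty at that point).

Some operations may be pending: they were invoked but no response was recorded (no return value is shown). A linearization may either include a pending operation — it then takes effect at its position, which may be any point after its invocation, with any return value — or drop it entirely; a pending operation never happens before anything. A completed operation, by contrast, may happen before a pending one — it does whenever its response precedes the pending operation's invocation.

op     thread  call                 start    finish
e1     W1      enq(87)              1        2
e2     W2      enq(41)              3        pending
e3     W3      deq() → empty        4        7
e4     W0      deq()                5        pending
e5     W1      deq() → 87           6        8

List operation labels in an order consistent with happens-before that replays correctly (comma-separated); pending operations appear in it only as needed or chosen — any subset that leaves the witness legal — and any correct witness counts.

e1, e2, e5, e4, e3

step 1: e1 enq(87) — queue <87>
step 2: e2 enq(41) (pending, included) — queue <87,41>
step 3: e5 deq() → 87 — queue <41>
step 4: e4 deq() (pending, included) — queue <>
step 5: e3 deq() → empty — queue <>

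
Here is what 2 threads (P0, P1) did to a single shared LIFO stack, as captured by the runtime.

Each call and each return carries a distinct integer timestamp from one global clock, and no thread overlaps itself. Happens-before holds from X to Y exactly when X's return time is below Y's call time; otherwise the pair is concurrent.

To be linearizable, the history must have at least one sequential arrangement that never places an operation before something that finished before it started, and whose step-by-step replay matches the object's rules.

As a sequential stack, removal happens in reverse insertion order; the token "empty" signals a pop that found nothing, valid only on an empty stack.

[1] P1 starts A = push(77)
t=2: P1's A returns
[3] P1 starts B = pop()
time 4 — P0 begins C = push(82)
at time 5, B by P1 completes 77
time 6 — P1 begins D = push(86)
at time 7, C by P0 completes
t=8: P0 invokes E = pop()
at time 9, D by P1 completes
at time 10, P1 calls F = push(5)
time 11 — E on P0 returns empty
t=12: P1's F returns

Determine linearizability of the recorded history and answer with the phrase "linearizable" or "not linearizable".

prefix check: 1..10 passes, 1..11 fails once E's time-11 response joins
every one of the 5 real-time-consistent orders over 5 completed LIFO stack ops fails the sequential spec
every completion of the 1 pending operation (F) was checked; none linearizes
one such order, A, B, C, D, E (pending dropped), breaks at step 5 where E pop() → empty is illegal
one such order, A, B, C, E, D (pending dropped), breaks at step 4 where E pop() → empty is illegal

not linearizable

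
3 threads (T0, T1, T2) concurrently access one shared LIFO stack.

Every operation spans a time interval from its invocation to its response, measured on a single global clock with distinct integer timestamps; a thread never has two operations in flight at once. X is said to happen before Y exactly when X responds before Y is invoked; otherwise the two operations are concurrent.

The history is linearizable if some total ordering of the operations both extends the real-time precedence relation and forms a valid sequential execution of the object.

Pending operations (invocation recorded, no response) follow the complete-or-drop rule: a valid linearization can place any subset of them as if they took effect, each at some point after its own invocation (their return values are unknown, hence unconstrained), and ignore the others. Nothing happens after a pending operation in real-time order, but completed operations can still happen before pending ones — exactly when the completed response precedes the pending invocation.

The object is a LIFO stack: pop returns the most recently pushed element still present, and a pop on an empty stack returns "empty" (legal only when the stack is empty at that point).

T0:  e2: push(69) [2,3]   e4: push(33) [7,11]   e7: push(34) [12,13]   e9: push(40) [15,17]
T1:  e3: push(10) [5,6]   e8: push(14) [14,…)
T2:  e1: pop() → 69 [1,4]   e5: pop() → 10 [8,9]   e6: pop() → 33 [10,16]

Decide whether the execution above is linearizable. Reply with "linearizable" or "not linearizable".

linearizable

a witness: e2, e1, e3, e5, e4, e6, e7, e8, e9
1. e2 push(69), leaving stack <69>
2. e1 pop() → 69, leaving stack <>
3. e3 push(10), leaving stack <10>
4. e5 pop() → 10, leaving stack <>
5. e4 push(33), leaving stack <33>
6. e6 pop() → 33, leaving stack <>
7. e7 push(34), leaving stack <34>
8. e8 push(14) (pending, included), leaving stack <34,14>
9. e9 push(40), leaving stack <34,14,40>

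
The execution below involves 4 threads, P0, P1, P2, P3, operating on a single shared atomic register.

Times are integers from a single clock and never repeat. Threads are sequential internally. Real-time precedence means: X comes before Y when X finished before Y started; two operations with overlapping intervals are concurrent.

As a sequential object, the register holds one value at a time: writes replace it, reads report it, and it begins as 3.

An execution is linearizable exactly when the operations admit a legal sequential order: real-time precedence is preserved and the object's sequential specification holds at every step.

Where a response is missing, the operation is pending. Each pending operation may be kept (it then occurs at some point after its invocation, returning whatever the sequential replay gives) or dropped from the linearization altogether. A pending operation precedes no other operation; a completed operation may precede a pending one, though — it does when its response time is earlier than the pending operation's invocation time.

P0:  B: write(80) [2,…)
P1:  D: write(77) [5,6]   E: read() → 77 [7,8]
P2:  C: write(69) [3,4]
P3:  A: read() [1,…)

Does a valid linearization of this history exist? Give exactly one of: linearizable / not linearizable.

witness order: A, B, C, D, E
step 1: A read() (pending, included) — value 3
step 2: B write(80) (pending, included) — value 80
step 3: C write(69) — value 69
step 4: D write(77) — value 77
step 5: E read() → 77 — value 77

linearizable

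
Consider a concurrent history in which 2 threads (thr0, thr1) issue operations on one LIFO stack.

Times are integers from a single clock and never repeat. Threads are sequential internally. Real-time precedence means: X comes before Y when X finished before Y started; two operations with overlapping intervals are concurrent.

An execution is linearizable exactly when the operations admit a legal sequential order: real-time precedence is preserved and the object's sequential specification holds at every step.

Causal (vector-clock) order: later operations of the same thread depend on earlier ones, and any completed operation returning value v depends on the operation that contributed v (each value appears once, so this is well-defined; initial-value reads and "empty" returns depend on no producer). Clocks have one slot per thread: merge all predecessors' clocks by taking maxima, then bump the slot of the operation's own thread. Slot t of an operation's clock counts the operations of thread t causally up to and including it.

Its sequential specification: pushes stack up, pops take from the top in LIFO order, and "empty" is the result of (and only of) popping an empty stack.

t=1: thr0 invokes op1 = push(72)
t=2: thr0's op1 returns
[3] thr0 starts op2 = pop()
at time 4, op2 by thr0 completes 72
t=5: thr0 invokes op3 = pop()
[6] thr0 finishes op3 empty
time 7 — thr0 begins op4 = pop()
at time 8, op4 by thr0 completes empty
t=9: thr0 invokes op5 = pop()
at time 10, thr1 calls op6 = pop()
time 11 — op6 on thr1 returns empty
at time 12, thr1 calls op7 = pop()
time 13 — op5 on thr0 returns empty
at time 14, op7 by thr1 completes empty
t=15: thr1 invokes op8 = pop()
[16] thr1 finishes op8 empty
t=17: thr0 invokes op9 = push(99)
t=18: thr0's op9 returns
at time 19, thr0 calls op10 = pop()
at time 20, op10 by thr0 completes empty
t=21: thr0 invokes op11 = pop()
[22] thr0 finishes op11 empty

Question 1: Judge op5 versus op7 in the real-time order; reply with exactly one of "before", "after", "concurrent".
Answer: concurrent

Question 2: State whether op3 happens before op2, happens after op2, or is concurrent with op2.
Answer: after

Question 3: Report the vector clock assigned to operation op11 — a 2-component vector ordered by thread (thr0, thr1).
Answer: (8, 0)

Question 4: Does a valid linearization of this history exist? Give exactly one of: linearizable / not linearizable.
cut after 19 events: linearizable; cut after 20 events (op10 responds, time 20): not linearizable
the 10 completed operations admit 3 real-time orders; each fails the LIFO stack replay
for example op1, op2, op3, op4, op5, op6, op7, op8, op9, op10 fails at step 10: op10 pop() → empty is not legal there
for example op1, op2, op3, op4, op6, op5, op7, op8, op9, op10 fails at step 10: op10 pop() → empty is not legal there

not linearizable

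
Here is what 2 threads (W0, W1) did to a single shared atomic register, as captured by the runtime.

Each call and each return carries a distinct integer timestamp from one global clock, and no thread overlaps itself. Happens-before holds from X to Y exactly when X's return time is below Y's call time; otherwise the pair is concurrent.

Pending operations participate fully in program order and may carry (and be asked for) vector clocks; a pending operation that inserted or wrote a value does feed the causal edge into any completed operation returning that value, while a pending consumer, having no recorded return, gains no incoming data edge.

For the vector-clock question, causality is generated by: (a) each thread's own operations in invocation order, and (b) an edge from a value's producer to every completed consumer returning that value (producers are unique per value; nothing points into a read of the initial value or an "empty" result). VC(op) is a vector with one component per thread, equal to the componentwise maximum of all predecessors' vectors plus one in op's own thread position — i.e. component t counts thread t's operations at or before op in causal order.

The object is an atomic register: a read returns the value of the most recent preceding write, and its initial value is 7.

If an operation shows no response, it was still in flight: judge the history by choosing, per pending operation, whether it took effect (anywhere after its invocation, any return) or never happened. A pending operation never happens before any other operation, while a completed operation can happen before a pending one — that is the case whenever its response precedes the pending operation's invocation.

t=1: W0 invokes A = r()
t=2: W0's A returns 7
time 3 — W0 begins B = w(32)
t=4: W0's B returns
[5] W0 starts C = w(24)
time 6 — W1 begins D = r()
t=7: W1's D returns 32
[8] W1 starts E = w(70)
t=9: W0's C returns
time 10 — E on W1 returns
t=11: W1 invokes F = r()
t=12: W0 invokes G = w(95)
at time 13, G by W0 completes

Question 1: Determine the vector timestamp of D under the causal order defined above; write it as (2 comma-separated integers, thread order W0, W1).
no predecessors for A (invoked 1): W0 increments from zero → (1, 0)
VC(B, invoked at 3): max of VC(A)=(1, 0), then +1 on thread W0 → (2, 0)
VC(D, invoked at 6): max of VC(B)=(2, 0), then +1 on thread W1 → (2, 1)
VC(C, invoked at 5): max of VC(B)=(2, 0), then +1 on thread W0 → (3, 0)
VC(E, invoked at 8): max of VC(D)=(2, 1), then +1 on thread W1 → (2, 2)
VC(G, invoked at 12): max of VC(C)=(3, 0), then +1 on thread W0 → (4, 0)
VC(F, invoked at 11): max of VC(E)=(2, 2), then +1 on thread W1 → (2, 3)
target: VC(D) = (2, 1)

(2, 1)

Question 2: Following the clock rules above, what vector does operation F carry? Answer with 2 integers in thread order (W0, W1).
root op A, invoked 1: fresh clock plus W0's own tick → (1, 0)
invoked at 3, B merges VC(A)=(1, 0) and bumps W0's slot → (2, 0)
invoked at 6, D merges VC(B)=(2, 0) and bumps W1's slot → (2, 1)
invoked at 5, C merges VC(B)=(2, 0) and bumps W0's slot → (3, 0)
invoked at 8, E merges VC(D)=(2, 1) and bumps W1's slot → (2, 2)
invoked at 12, G merges VC(C)=(3, 0) and bumps W0's slot → (4, 0)
invoked at 11, F merges VC(E)=(2, 2) and bumps W1's slot → (2, 3)
target: VC(F) = (2, 3)

(2, 3)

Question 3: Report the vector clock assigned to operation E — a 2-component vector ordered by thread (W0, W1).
VC(A, invoked at 1): no causal predecessors; +1 on W0 → (1, 0)
B (invocation 3): componentwise max over VC(A)=(1, 0), +1 at W0, giving (2, 0)
D (invocation 6): componentwise max over VC(B)=(2, 0), +1 at W1, giving (2, 1)
C (invocation 5): componentwise max over VC(B)=(2, 0), +1 at W0, giving (3, 0)
E (invocation 8): componentwise max over VC(D)=(2, 1), +1 at W1, giving (2, 2)
G (invocation 12): componentwise max over VC(C)=(3, 0), +1 at W0, giving (4, 0)
F (invocation 11): componentwise max over VC(E)=(2, 2), +1 at W1, giving (2, 3)
target: VC(E) = (2, 2)

(2, 2)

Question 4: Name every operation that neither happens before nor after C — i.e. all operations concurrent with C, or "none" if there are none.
C runs from 5 to 9; window-overlapping ops are concurrent
A [1,2]: before
B [3,4]: before
D [6,7]: concurrent
E [8,10]: concurrent
F [11,…): after
G [12,13]: after

D, E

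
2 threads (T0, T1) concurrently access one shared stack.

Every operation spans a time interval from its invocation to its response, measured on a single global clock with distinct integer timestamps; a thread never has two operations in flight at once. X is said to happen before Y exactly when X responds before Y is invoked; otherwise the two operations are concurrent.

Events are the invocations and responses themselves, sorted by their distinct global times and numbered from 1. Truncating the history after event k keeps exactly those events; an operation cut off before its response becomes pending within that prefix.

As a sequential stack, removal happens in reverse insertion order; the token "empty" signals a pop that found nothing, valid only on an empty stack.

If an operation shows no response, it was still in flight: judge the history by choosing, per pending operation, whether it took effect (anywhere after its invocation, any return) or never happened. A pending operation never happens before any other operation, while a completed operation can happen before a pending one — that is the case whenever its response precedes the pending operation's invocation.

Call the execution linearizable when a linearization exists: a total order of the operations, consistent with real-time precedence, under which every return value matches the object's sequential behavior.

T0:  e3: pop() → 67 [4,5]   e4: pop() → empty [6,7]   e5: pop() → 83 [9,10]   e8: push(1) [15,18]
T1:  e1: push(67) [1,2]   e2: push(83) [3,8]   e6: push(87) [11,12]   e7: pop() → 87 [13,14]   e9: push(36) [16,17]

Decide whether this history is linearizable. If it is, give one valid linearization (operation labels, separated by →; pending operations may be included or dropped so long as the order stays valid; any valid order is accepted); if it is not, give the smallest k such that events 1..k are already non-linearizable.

linearizable — witness: e1 → e3 → e4 → e2 → e5 → e6 → e7 → e8 → e9

after step 1 (e1 push(67)): stack <67>
after step 2 (e3 pop() → 67): stack <>
after step 3 (e4 pop() → empty): stack <>
after step 4 (e2 push(83)): stack <83>
after step 5 (e5 pop() → 83): stack <>
after step 6 (e6 push(87)): stack <87>
after step 7 (e7 pop() → 87): stack <>
after step 8 (e8 push(1)): stack <1>
after step 9 (e9 push(36)): stack <1,36>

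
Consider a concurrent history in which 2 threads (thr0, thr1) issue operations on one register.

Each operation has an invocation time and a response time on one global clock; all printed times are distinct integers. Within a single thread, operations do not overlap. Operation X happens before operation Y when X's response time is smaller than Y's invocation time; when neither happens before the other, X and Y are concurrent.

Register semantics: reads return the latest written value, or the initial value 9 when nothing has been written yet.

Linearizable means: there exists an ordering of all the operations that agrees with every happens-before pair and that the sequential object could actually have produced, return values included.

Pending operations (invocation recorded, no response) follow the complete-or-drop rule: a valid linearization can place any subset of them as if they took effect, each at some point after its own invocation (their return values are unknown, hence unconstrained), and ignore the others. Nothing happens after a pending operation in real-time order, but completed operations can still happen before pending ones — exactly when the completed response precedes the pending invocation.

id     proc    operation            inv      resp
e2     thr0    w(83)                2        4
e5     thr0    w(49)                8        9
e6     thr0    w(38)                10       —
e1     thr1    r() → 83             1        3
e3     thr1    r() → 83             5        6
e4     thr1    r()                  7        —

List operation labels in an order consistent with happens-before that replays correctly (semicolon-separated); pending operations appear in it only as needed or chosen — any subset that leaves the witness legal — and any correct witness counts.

1. e2 w(83), leaving value 83
2. e1 r() → 83, leaving value 83
3. e3 r() → 83, leaving value 83
4. e4 r() (pending, included), leaving value 83
5. e5 w(49), leaving value 49

e2; e1; e3; e4; e5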